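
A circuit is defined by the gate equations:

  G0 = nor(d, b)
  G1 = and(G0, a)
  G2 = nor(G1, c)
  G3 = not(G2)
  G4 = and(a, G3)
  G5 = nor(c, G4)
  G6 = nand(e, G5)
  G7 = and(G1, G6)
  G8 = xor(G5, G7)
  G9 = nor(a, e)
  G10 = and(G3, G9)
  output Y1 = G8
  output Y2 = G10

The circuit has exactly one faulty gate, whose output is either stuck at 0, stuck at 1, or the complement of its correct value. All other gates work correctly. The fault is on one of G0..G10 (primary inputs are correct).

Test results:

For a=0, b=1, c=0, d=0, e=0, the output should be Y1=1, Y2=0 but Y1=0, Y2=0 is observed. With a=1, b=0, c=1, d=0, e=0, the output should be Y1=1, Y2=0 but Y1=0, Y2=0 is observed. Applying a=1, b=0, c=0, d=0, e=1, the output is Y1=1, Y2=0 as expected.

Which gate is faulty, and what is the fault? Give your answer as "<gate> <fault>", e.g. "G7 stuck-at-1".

Fault-free values for test 1 (a=0, b=1, c=0, d=0, e=0): G0=0, G1=0, G2=1, G3=0, G4=0, G5=1, G6=1, G7=0, G8=1, G9=1, G10=0, giving Y1=1, Y2=0. Observed Y1=0, Y2=0.
Test 1: faults giving observed Y1=0, Y2=0 are {G4 stuck-at-1, G4 inverted output, G5 stuck-at-0, G5 inverted output, G7 stuck-at-1, G7 inverted output, G8 stuck-at-0, G8 inverted output}.
Test 2 (a=1, b=0, c=1, d=0, e=0): fault-free G0=1, G1=1, G2=0, G3=1, G4=1, G5=0, G6=1, G7=1, G8=1, G9=0, G10=0 → Y1=1, Y2=0; observed Y1=0, Y2=0. Eliminates G4 stuck-at-1, G4 inverted output, G5 stuck-at-0, G7 stuck-at-1.
Test 3 (a=1, b=0, c=0, d=0, e=1): fault-free G0=1, G1=1, G2=0, G3=1, G4=1, G5=0, G6=1, G7=1, G8=1, G9=0, G10=0 → Y1=1, Y2=0; observed Y1=1, Y2=0. Eliminates G7 inverted output, G8 stuck-at-0, G8 inverted output.
Only G5 inverted output is consistent with every test.

G5 inverted output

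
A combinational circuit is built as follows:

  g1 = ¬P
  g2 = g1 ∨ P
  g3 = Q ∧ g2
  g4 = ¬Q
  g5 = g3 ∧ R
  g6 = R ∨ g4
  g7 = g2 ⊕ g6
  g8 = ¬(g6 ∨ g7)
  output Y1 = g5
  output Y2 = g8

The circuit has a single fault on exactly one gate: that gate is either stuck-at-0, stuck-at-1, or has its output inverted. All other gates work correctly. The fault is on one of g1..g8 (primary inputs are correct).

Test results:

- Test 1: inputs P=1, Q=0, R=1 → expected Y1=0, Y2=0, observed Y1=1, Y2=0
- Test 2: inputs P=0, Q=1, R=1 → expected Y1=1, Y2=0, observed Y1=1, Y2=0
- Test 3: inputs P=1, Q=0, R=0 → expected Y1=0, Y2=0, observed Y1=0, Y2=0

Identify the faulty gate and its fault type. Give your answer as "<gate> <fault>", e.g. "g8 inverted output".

Fault-free values for test 1 (P=1, Q=0, R=1): g1=0, g2=1, g3=0, g4=1, g5=0, g6=1, g7=0, g8=0, giving Y1=0, Y2=0. Observed Y1=1, Y2=0.
Test 1: faults giving observed Y1=1, Y2=0 are {g3 stuck-at-1, g3 inverted output, g5 stuck-at-1, g5 inverted output}.
Test 2 (P=0, Q=1, R=1): fault-free g1=1, g2=1, g3=1, g4=0, g5=1, g6=1, g7=0, g8=0 → Y1=1, Y2=0; observed Y1=1, Y2=0. Eliminates g3 inverted output, g5 inverted output.
Test 3 (P=1, Q=0, R=0): fault-free g1=0, g2=1, g3=0, g4=1, g5=0, g6=1, g7=0, g8=0 → Y1=0, Y2=0; observed Y1=0, Y2=0. Eliminates g5 stuck-at-1.
Only g3 stuck-at-1 is consistent with every test.

g3 stuck-at-1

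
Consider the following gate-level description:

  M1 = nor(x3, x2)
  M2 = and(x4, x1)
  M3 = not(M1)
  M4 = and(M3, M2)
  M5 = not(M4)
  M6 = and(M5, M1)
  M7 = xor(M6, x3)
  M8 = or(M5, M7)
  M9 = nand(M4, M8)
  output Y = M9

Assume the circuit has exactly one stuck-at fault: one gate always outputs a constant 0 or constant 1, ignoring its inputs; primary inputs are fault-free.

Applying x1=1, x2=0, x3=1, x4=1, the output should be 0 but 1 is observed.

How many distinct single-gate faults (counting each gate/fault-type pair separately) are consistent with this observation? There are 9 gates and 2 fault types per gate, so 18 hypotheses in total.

8

Fault-free: M1=0, M2=1, M3=1, M4=1, M5=0, M6=0, M7=1, M8=1, M9=0 → 0. Observed 1.
  M1: stuck-at-1 ✓; others ✗
  M2: stuck-at-0 ✓; others ✗
  M3: stuck-at-0 ✓; others ✗
  M4: stuck-at-0 ✓; others ✗
  M5: none of the 2 fault types match ✗
  M6: stuck-at-1 ✓; others ✗
  M7: stuck-at-0 ✓; others ✗
  M8: stuck-at-0 ✓; others ✗
  M9: stuck-at-1 ✓; others ✗
Consistent faults: {M1 stuck-at-1, M2 stuck-at-0, M3 stuck-at-0, M4 stuck-at-0, M6 stuck-at-1, M7 stuck-at-0, M8 stuck-at-0, M9 stuck-at-1} — 8 in all.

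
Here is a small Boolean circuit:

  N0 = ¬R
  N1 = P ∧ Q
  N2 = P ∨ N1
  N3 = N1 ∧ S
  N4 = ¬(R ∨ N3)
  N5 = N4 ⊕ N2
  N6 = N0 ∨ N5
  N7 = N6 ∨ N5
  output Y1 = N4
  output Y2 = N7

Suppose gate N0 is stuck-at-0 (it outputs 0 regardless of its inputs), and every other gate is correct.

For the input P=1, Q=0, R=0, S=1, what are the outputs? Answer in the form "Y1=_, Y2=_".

Y1=1, Y2=0

Propagate with N0 forced: N0=0 [stuck-at-0], N1=0, N2=1, N3=0, N4=1, N5=0, N6=0, N7=0.
So the outputs are Y1=1, Y2=0. (Without the fault they would be Y1=1, Y2=1.)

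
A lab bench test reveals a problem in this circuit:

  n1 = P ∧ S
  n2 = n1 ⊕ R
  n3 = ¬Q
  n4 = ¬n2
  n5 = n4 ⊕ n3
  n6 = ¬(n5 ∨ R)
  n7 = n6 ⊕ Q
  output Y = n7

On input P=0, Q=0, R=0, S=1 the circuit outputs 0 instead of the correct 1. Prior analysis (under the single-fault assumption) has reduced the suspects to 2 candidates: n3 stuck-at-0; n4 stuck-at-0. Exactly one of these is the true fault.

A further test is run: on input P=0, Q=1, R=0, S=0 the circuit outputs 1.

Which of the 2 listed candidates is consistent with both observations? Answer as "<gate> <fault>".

n3 stuck-at-0

Evaluate each candidate on input P=0, Q=1, R=0, S=0:
  n3 stuck-at-0: n1=0, n2=0, n3=0 [stuck-at-0], n4=1, n5=1, n6=0, n7=1 → 1 — matches
  n4 stuck-at-0: n1=0, n2=0, n3=0, n4=0 [stuck-at-0], n5=0, n6=1, n7=0 → 0 — eliminated
Only n3 stuck-at-0 reproduces the observed 1.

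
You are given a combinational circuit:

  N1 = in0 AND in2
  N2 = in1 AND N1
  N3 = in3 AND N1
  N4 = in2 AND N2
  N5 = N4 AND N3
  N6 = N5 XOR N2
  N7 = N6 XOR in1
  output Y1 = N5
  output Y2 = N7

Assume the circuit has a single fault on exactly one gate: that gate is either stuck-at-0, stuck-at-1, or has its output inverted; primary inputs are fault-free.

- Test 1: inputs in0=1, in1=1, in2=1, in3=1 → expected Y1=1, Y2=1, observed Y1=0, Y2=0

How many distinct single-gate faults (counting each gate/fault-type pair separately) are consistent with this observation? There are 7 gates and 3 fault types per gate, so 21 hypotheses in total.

Fault-free: N1=1, N2=1, N3=1, N4=1, N5=1, N6=0, N7=1 → Y1=1, Y2=1. Observed Y1=0, Y2=0.
  N1: none of the 3 fault types match ✗
  N2: none of the 3 fault types match ✗
  N3: stuck-at-0, inverted output ✓; others ✗
  N4: stuck-at-0, inverted output ✓; others ✗
  N5: stuck-at-0, inverted output ✓; others ✗
  N6: none of the 3 fault types match ✗
  N7: none of the 3 fault types match ✗
Consistent faults: {N3 stuck-at-0, N3 inverted output, N4 stuck-at-0, N4 inverted output, N5 stuck-at-0, N5 inverted output} — 6 in all.

6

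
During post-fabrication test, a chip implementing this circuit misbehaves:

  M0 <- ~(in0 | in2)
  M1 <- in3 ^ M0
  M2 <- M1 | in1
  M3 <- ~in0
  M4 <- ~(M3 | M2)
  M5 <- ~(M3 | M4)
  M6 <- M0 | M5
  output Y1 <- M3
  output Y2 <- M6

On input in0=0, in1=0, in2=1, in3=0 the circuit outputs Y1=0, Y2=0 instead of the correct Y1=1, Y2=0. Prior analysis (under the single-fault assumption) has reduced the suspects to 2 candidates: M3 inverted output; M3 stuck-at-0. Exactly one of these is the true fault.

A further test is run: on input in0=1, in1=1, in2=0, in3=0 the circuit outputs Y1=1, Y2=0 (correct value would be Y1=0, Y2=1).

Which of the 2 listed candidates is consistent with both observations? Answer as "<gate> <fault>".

Evaluate each candidate on input in0=1, in1=1, in2=0, in3=0:
  M3 inverted output: M0=0, M1=0, M2=1, M3=1 [inverted output], M4=0, M5=0, M6=0 → Y1=1, Y2=0 — matches
  M3 stuck-at-0: M0=0, M1=0, M2=1, M3=0 [stuck-at-0], M4=0, M5=1, M6=1 → Y1=0, Y2=1 — eliminated
Only M3 inverted output reproduces the observed Y1=1, Y2=0.

M3 inverted output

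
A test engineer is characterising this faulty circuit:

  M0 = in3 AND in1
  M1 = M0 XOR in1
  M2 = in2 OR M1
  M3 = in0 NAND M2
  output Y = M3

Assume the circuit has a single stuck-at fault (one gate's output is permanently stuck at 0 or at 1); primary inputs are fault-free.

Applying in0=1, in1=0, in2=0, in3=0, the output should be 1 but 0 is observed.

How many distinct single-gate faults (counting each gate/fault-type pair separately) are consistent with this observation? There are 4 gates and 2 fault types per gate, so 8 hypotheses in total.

Fault-free: M0=0, M1=0, M2=0, M3=1 → 1. Observed 0.
  M0 stuck-at-0: output 1 ✗
  M0 stuck-at-1: output 0 ✓
  M1 stuck-at-0: output 1 ✗
  M1 stuck-at-1: output 0 ✓
  M2 stuck-at-0: output 1 ✗
  M2 stuck-at-1: output 0 ✓
  M3 stuck-at-0: output 0 ✓
  M3 stuck-at-1: output 1 ✗
Consistent faults: {M0 stuck-at-1, M1 stuck-at-1, M2 stuck-at-1, M3 stuck-at-0} — 4 in all.

4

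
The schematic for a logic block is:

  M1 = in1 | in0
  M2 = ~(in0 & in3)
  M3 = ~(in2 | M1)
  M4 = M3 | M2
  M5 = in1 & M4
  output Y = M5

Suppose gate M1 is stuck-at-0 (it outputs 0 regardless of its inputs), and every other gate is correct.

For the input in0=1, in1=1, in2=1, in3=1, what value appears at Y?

0

Propagate with M1 forced: M1=0 [stuck-at-0], M2=0, M3=0, M4=0, M5=0.
So Y = 0. (Same as the fault-free value — the fault is masked on this input.)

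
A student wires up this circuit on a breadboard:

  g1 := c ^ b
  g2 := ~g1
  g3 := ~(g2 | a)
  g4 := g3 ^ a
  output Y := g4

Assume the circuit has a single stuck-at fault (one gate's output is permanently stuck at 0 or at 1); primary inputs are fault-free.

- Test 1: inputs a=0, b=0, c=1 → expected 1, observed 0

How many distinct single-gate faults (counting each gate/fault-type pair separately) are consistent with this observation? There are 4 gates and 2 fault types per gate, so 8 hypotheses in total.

Fault-free: g1=1, g2=0, g3=1, g4=1 → 1. Observed 0.
  g1 stuck-at-0: output 0 ✓
  g1 stuck-at-1: output 1 ✗
  g2 stuck-at-0: output 1 ✗
  g2 stuck-at-1: output 0 ✓
  g3 stuck-at-0: output 0 ✓
  g3 stuck-at-1: output 1 ✗
  g4 stuck-at-0: output 0 ✓
  g4 stuck-at-1: output 1 ✗
Consistent faults: {g1 stuck-at-0, g2 stuck-at-1, g3 stuck-at-0, g4 stuck-at-0} — 4 in all.

4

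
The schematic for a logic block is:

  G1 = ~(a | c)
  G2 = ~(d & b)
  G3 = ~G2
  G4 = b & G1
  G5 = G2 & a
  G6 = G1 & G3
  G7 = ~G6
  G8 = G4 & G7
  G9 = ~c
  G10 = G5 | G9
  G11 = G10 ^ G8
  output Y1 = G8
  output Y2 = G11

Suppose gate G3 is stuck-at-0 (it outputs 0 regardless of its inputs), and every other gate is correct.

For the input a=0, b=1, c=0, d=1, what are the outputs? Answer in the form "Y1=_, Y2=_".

Y1=1, Y2=0

Propagate with G3 forced: G1=1, G2=0, G3=0 [stuck-at-0], G4=1, G5=0, G6=0, G7=1, G8=1, G9=1, G10=1, G11=0.
So the outputs are Y1=1, Y2=0. (Without the fault they would be Y1=0, Y2=1.)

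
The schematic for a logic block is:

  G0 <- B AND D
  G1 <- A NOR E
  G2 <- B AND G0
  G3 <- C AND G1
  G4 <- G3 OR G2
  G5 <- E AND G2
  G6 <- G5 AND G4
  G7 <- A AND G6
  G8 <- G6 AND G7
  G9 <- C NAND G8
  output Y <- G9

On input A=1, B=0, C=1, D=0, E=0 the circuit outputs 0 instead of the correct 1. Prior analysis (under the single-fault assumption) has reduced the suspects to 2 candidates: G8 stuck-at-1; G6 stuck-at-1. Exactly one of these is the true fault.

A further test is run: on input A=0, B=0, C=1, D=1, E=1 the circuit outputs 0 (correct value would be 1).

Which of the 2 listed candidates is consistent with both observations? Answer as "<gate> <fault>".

G8 stuck-at-1

Evaluate each candidate on input A=0, B=0, C=1, D=1, E=1:
  G8 stuck-at-1: G0=0, G1=0, G2=0, G3=0, G4=0, G5=0, G6=0, G7=0, G8=1 [stuck-at-1], G9=0 → 0 — matches
  G6 stuck-at-1: G0=0, G1=0, G2=0, G3=0, G4=0, G5=0, G6=1 [stuck-at-1], G7=0, G8=0, G9=1 → 1 — eliminated
Only G8 stuck-at-1 reproduces the observed 0.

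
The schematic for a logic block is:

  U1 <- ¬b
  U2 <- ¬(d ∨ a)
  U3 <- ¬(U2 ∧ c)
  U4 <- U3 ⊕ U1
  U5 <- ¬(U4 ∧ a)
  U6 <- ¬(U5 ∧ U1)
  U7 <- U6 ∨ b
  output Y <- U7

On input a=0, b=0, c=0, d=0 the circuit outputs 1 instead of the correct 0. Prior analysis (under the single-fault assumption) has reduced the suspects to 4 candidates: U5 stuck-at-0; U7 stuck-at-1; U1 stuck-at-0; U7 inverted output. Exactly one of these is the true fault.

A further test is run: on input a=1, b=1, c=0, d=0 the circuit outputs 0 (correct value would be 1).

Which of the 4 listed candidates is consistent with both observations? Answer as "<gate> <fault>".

Evaluate each candidate on input a=1, b=1, c=0, d=0:
  U5 stuck-at-0: U1=0, U2=0, U3=1, U4=1, U5=0 [stuck-at-0], U6=1, U7=1 → 1 — eliminated
  U7 stuck-at-1: U1=0, U2=0, U3=1, U4=1, U5=0, U6=1, U7=1 [stuck-at-1] → 1 — eliminated
  U1 stuck-at-0: U1=0 [stuck-at-0], U2=0, U3=1, U4=1, U5=0, U6=1, U7=1 → 1 — eliminated
  U7 inverted output: U1=0, U2=0, U3=1, U4=1, U5=0, U6=1, U7=0 [inverted output] → 0 — matches
Only U7 inverted output reproduces the observed 0.

U7 inverted output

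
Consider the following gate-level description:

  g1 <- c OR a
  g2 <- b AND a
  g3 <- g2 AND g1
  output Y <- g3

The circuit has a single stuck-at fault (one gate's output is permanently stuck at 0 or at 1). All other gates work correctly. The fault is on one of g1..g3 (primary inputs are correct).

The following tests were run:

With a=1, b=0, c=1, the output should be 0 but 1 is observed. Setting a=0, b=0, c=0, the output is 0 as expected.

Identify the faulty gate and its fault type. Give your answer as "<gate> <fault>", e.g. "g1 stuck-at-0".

g2 stuck-at-1

Fault-free values for test 1 (a=1, b=0, c=1): g1=1, g2=0, g3=0, giving Y=0. Observed 1.
Test 1: faults giving observed 1 are {g2 stuck-at-1, g3 stuck-at-1}.
Test 2 (a=0, b=0, c=0): fault-free g1=0, g2=0, g3=0 → 0; observed 0. Eliminates g3 stuck-at-1.
Only g2 stuck-at-1 is consistent with every test.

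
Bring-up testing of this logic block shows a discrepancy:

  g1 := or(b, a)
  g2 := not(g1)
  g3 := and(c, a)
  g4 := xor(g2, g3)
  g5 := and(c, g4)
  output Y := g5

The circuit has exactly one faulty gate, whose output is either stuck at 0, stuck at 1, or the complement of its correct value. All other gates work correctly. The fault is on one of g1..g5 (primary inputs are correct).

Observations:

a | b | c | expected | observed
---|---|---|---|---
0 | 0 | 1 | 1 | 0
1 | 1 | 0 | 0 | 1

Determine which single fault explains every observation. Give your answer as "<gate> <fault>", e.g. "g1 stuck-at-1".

Fault-free values for test 1 (a=0, b=0, c=1): g1=0, g2=1, g3=0, g4=1, g5=1, giving Y=1. Observed 0.
Test 1: faults giving observed 0 are {g1 stuck-at-1, g1 inverted output, g2 stuck-at-0, g2 inverted output, g3 stuck-at-1, g3 inverted output, g4 stuck-at-0, g4 inverted output, g5 stuck-at-0, g5 inverted output}.
Test 2 (a=1, b=1, c=0): fault-free g1=1, g2=0, g3=0, g4=0, g5=0 → 0; observed 1. Eliminates g1 stuck-at-1, g1 inverted output, g2 stuck-at-0, g2 inverted output, g3 stuck-at-1, g3 inverted output, g4 stuck-at-0, g4 inverted output, g5 stuck-at-0.
Only g5 inverted output is consistent with every test.

g5 inverted output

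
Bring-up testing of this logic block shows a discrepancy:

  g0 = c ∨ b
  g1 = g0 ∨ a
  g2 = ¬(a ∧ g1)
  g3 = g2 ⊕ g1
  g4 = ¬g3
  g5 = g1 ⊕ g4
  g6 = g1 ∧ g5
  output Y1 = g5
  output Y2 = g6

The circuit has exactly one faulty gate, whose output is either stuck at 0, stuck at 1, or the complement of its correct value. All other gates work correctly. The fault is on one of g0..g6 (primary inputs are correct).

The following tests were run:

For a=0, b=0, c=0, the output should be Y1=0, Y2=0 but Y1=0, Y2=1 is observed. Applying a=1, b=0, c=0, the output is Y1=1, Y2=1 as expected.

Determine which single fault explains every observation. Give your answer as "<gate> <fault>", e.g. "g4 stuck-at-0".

Fault-free values for test 1 (a=0, b=0, c=0): g0=0, g1=0, g2=1, g3=1, g4=0, g5=0, g6=0, giving Y1=0, Y2=0. Observed Y1=0, Y2=1.
Test 1: faults giving observed Y1=0, Y2=1 are {g6 stuck-at-1, g6 inverted output}.
Test 2 (a=1, b=0, c=0): fault-free g0=0, g1=1, g2=0, g3=1, g4=0, g5=1, g6=1 → Y1=1, Y2=1; observed Y1=1, Y2=1. Eliminates g6 inverted output.
Only g6 stuck-at-1 is consistent with every test.

g6 stuck-at-1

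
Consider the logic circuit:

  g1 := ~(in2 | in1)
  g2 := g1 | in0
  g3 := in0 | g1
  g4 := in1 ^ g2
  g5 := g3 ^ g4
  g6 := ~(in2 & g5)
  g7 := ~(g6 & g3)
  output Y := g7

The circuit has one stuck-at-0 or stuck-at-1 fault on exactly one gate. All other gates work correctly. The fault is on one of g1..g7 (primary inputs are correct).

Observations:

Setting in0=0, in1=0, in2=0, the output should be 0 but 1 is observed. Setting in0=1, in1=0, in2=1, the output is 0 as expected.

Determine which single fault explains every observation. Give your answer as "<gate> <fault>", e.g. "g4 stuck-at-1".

g1 stuck-at-0

Fault-free values for test 1 (in0=0, in1=0, in2=0): g1=1, g2=1, g3=1, g4=1, g5=0, g6=1, g7=0, giving Y=0. Observed 1.
Test 1: faults giving observed 1 are {g1 stuck-at-0, g3 stuck-at-0, g6 stuck-at-0, g7 stuck-at-1}.
Test 2 (in0=1, in1=0, in2=1): fault-free g1=0, g2=1, g3=1, g4=1, g5=0, g6=1, g7=0 → 0; observed 0. Eliminates g3 stuck-at-0, g6 stuck-at-0, g7 stuck-at-1.
Only g1 stuck-at-0 is consistent with every test.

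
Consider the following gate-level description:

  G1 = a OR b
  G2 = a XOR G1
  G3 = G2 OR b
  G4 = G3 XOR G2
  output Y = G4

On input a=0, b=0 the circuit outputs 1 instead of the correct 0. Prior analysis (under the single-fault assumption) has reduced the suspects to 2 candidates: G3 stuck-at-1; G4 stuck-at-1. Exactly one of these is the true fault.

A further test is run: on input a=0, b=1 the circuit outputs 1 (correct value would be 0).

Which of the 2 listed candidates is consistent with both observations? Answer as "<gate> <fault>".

Evaluate each candidate on input a=0, b=1:
  G3 stuck-at-1: G1=1, G2=1, G3=1 [stuck-at-1], G4=0 → 0 — eliminated
  G4 stuck-at-1: G1=1, G2=1, G3=1, G4=1 [stuck-at-1] → 1 — matches
Only G4 stuck-at-1 reproduces the observed 1.

G4 stuck-at-1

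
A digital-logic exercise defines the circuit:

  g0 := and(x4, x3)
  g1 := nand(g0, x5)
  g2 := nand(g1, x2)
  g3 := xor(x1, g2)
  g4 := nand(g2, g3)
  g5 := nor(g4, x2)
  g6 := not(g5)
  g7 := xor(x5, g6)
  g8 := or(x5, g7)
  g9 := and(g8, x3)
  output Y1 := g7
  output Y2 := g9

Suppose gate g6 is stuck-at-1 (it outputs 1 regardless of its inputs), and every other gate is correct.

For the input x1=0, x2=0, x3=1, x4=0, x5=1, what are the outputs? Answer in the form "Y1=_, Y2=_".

Propagate with g6 forced: g0=0, g1=1, g2=1, g3=1, g4=0, g5=1, g6=1 [stuck-at-1], g7=0, g8=1, g9=1.
So the outputs are Y1=0, Y2=1. (Without the fault they would be Y1=1, Y2=1.)

Y1=0, Y2=1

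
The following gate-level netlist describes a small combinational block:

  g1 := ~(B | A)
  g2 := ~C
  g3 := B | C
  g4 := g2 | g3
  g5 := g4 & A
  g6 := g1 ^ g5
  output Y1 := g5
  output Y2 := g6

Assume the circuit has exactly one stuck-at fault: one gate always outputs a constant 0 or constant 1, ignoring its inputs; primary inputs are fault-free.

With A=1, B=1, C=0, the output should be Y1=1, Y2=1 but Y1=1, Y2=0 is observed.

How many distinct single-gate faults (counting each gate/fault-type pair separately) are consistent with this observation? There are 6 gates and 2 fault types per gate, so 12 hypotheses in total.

2

Fault-free: g1=0, g2=1, g3=1, g4=1, g5=1, g6=1 → Y1=1, Y2=1. Observed Y1=1, Y2=0.
  g1 stuck-at-0: output Y1=1, Y2=1 ✗
  g1 stuck-at-1: output Y1=1, Y2=0 ✓
  g2 stuck-at-0: output Y1=1, Y2=1 ✗
  g2 stuck-at-1: output Y1=1, Y2=1 ✗
  g3 stuck-at-0: output Y1=1, Y2=1 ✗
  g3 stuck-at-1: output Y1=1, Y2=1 ✗
  g4 stuck-at-0: output Y1=0, Y2=0 ✗
  g4 stuck-at-1: output Y1=1, Y2=1 ✗
  g5 stuck-at-0: output Y1=0, Y2=0 ✗
  g5 stuck-at-1: output Y1=1, Y2=1 ✗
  g6 stuck-at-0: output Y1=1, Y2=0 ✓
  g6 stuck-at-1: output Y1=1, Y2=1 ✗
Consistent faults: {g1 stuck-at-1, g6 stuck-at-0} — 2 in all.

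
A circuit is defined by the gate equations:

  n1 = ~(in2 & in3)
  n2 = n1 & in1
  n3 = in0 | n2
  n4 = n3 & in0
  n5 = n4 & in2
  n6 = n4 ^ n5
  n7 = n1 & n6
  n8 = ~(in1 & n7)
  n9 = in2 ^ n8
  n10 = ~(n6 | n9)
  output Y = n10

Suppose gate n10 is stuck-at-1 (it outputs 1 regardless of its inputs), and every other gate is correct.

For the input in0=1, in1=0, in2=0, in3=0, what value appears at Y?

1

Propagate with n10 forced: n1=1, n2=0, n3=1, n4=1, n5=0, n6=1, n7=1, n8=1, n9=1, n10=1 [stuck-at-1].
So Y = 1. (Without the fault it would be 0.)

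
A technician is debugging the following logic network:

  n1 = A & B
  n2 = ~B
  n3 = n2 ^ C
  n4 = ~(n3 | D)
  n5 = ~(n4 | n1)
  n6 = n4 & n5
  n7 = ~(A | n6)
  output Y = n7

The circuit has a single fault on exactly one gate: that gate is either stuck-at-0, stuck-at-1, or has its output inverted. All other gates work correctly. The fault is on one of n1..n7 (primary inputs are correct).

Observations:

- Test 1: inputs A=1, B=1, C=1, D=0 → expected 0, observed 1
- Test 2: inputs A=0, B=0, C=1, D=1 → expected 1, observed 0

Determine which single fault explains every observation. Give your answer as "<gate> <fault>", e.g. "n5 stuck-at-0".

n7 inverted output

Fault-free values for test 1 (A=1, B=1, C=1, D=0): n1=1, n2=0, n3=1, n4=0, n5=0, n6=0, n7=0, giving Y=0. Observed 1.
Test 1: faults giving observed 1 are {n7 stuck-at-1, n7 inverted output}.
Test 2 (A=0, B=0, C=1, D=1): fault-free n1=0, n2=1, n3=0, n4=0, n5=1, n6=0, n7=1 → 1; observed 0. Eliminates n7 stuck-at-1.
Only n7 inverted output is consistent with every test.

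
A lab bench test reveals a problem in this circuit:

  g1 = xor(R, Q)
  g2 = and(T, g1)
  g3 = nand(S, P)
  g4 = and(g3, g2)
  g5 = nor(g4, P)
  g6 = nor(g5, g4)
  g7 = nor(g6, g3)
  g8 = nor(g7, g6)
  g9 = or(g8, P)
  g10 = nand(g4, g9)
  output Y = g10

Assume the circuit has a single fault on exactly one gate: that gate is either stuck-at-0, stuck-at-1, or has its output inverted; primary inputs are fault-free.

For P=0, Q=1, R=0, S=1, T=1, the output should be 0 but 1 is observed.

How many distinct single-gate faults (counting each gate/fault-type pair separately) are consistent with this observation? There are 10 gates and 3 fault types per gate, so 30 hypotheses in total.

18

Fault-free: g1=1, g2=1, g3=1, g4=1, g5=0, g6=0, g7=0, g8=1, g9=1, g10=0 → 0. Observed 1.
  g1: stuck-at-0, inverted output ✓; others ✗
  g2: stuck-at-0, inverted output ✓; others ✗
  g3: stuck-at-0, inverted output ✓; others ✗
  g4: stuck-at-0, inverted output ✓; others ✗
  g5: none of the 3 fault types match ✗
  g6: stuck-at-1, inverted output ✓; others ✗
  g7: stuck-at-1, inverted output ✓; others ✗
  g8: stuck-at-0, inverted output ✓; others ✗
  g9: stuck-at-0, inverted output ✓; others ✗
  g10: stuck-at-1, inverted output ✓; others ✗
Consistent faults: {g1 stuck-at-0, g1 inverted output, g2 stuck-at-0, g2 inverted output, g3 stuck-at-0, g3 inverted output, g4 stuck-at-0, g4 inverted output, g6 stuck-at-1, g6 inverted output, g7 stuck-at-1, g7 inverted output, g8 stuck-at-0, g8 inverted output, g9 stuck-at-0, g9 inverted output, g10 stuck-at-1, g10 inverted output} — 18 in all.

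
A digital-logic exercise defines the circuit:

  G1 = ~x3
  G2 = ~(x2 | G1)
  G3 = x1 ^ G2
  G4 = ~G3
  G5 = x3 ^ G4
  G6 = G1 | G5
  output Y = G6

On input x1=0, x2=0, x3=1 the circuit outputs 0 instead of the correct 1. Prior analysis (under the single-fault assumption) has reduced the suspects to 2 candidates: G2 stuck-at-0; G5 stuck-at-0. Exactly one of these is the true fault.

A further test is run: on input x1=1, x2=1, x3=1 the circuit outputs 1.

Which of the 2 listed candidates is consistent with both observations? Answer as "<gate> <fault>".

Evaluate each candidate on input x1=1, x2=1, x3=1:
  G2 stuck-at-0: G1=0, G2=0 [stuck-at-0], G3=1, G4=0, G5=1, G6=1 → 1 — matches
  G5 stuck-at-0: G1=0, G2=0, G3=1, G4=0, G5=0 [stuck-at-0], G6=0 → 0 — eliminated
Only G2 stuck-at-0 reproduces the observed 1.

G2 stuck-at-0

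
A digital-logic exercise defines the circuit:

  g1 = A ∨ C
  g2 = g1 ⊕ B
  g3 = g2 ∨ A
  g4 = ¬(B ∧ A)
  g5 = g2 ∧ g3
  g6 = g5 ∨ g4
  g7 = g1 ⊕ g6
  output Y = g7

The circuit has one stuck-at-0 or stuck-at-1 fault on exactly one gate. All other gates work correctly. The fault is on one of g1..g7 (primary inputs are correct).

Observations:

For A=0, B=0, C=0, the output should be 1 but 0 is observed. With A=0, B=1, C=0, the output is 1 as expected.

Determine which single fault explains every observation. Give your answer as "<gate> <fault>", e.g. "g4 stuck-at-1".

g4 stuck-at-0

Fault-free values for test 1 (A=0, B=0, C=0): g1=0, g2=0, g3=0, g4=1, g5=0, g6=1, g7=1, giving Y=1. Observed 0.
Test 1: faults giving observed 0 are {g1 stuck-at-1, g4 stuck-at-0, g6 stuck-at-0, g7 stuck-at-0}.
Test 2 (A=0, B=1, C=0): fault-free g1=0, g2=1, g3=1, g4=1, g5=1, g6=1, g7=1 → 1; observed 1. Eliminates g1 stuck-at-1, g6 stuck-at-0, g7 stuck-at-0.
Only g4 stuck-at-0 is consistent with every test.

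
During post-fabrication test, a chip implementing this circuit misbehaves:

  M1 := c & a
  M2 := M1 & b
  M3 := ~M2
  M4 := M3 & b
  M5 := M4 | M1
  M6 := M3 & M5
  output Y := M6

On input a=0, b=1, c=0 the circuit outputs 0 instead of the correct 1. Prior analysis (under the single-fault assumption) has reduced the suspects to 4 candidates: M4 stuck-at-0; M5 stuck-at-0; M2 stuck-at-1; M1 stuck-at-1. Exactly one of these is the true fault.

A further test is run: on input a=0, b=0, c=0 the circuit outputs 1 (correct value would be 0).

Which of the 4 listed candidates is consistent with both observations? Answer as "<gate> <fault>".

Evaluate each candidate on input a=0, b=0, c=0:
  M4 stuck-at-0: M1=0, M2=0, M3=1, M4=0 [stuck-at-0], M5=0, M6=0 → 0 — eliminated
  M5 stuck-at-0: M1=0, M2=0, M3=1, M4=0, M5=0 [stuck-at-0], M6=0 → 0 — eliminated
  M2 stuck-at-1: M1=0, M2=1 [stuck-at-1], M3=0, M4=0, M5=0, M6=0 → 0 — eliminated
  M1 stuck-at-1: M1=1 [stuck-at-1], M2=0, M3=1, M4=0, M5=1, M6=1 → 1 — matches
Only M1 stuck-at-1 reproduces the observed 1.

M1 stuck-at-1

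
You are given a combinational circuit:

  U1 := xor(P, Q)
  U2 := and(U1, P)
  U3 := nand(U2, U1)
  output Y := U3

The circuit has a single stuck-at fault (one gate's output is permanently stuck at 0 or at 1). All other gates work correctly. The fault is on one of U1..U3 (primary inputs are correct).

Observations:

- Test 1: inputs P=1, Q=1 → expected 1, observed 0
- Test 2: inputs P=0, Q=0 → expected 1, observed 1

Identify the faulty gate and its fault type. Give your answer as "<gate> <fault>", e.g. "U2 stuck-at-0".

U1 stuck-at-1

Fault-free values for test 1 (P=1, Q=1): U1=0, U2=0, U3=1, giving Y=1. Observed 0.
Test 1: faults giving observed 0 are {U1 stuck-at-1, U3 stuck-at-0}.
Test 2 (P=0, Q=0): fault-free U1=0, U2=0, U3=1 → 1; observed 1. Eliminates U3 stuck-at-0.
Only U1 stuck-at-1 is consistent with every test.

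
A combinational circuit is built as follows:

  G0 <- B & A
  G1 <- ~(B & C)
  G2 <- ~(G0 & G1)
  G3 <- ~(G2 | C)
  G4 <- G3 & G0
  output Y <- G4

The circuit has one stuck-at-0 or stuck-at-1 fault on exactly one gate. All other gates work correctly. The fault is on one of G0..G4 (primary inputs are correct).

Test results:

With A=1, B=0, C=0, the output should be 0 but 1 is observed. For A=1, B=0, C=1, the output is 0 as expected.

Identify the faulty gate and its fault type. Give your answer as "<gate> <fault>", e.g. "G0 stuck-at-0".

G0 stuck-at-1

Fault-free values for test 1 (A=1, B=0, C=0): G0=0, G1=1, G2=1, G3=0, G4=0, giving Y=0. Observed 1.
Test 1: faults giving observed 1 are {G0 stuck-at-1, G4 stuck-at-1}.
Test 2 (A=1, B=0, C=1): fault-free G0=0, G1=1, G2=1, G3=0, G4=0 → 0; observed 0. Eliminates G4 stuck-at-1.
Only G0 stuck-at-1 is consistent with every test.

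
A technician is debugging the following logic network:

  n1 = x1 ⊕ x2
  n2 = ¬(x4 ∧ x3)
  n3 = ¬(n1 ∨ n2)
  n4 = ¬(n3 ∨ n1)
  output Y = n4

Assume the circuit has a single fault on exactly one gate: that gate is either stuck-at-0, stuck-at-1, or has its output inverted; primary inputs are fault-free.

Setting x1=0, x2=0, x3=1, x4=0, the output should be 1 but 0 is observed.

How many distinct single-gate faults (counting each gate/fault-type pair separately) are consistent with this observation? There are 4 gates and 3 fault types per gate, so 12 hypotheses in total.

8

Fault-free: n1=0, n2=1, n3=0, n4=1 → 1. Observed 0.
  n1 stuck-at-0: output 1 ✗
  n1 stuck-at-1: output 0 ✓
  n1 inverted output: output 0 ✓
  n2 stuck-at-0: output 0 ✓
  n2 stuck-at-1: output 1 ✗
  n2 inverted output: output 0 ✓
  n3 stuck-at-0: output 1 ✗
  n3 stuck-at-1: output 0 ✓
  n3 inverted output: output 0 ✓
  n4 stuck-at-0: output 0 ✓
  n4 stuck-at-1: output 1 ✗
  n4 inverted output: output 0 ✓
Consistent faults: {n1 stuck-at-1, n1 inverted output, n2 stuck-at-0, n2 inverted output, n3 stuck-at-1, n3 inverted output, n4 stuck-at-0, n4 inverted output} — 8 in all.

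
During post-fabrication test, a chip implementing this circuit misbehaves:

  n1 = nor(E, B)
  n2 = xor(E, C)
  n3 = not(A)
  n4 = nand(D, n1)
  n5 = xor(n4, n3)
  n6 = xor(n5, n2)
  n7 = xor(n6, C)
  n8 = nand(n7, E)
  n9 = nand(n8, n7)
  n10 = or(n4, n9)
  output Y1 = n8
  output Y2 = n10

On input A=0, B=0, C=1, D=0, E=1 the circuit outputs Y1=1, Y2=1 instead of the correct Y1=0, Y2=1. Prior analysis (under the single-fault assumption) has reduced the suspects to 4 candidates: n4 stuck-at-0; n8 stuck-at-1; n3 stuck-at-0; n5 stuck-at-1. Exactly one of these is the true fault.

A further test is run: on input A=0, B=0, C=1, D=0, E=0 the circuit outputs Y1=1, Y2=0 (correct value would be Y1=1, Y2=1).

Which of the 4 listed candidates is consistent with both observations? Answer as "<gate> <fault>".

n4 stuck-at-0

Evaluate each candidate on input A=0, B=0, C=1, D=0, E=0:
  n4 stuck-at-0: n1=1, n2=1, n3=1, n4=0 [stuck-at-0], n5=1, n6=0, n7=1, n8=1, n9=0, n10=0 → Y1=1, Y2=0 — matches
  n8 stuck-at-1: n1=1, n2=1, n3=1, n4=1, n5=0, n6=1, n7=0, n8=1 [stuck-at-1], n9=1, n10=1 → Y1=1, Y2=1 — eliminated
  n3 stuck-at-0: n1=1, n2=1, n3=0 [stuck-at-0], n4=1, n5=1, n6=0, n7=1, n8=1, n9=0, n10=1 → Y1=1, Y2=1 — eliminated
  n5 stuck-at-1: n1=1, n2=1, n3=1, n4=1, n5=1 [stuck-at-1], n6=0, n7=1, n8=1, n9=0, n10=1 → Y1=1, Y2=1 — eliminated
Only n4 stuck-at-0 reproduces the observed Y1=1, Y2=0.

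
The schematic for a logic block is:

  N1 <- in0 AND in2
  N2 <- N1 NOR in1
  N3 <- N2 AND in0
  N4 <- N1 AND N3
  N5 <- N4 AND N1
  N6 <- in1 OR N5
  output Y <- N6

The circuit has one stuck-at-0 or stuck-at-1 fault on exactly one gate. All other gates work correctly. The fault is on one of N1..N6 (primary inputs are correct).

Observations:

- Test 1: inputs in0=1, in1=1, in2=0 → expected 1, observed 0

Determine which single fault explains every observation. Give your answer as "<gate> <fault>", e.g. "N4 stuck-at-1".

N6 stuck-at-0

Fault-free values for test 1 (in0=1, in1=1, in2=0): N1=0, N2=0, N3=0, N4=0, N5=0, N6=1, giving Y=1. Observed 0.
Test 1: faults giving observed 0 are {N6 stuck-at-0}.
Only N6 stuck-at-0 is consistent with every test.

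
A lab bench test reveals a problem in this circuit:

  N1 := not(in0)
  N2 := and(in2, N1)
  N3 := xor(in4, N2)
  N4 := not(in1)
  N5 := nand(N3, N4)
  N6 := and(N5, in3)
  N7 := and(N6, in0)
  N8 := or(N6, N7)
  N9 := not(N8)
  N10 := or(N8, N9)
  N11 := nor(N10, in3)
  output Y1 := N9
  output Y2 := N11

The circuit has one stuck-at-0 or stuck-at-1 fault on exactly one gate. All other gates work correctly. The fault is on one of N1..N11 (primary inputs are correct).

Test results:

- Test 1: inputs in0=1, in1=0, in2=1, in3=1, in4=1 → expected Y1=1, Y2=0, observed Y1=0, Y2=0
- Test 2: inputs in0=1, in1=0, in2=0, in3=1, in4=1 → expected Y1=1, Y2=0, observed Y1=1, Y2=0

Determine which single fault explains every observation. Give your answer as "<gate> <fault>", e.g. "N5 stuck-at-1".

N1 stuck-at-1

Fault-free values for test 1 (in0=1, in1=0, in2=1, in3=1, in4=1): N1=0, N2=0, N3=1, N4=1, N5=0, N6=0, N7=0, N8=0, N9=1, N10=1, N11=0, giving Y1=1, Y2=0. Observed Y1=0, Y2=0.
Test 1: faults giving observed Y1=0, Y2=0 are {N1 stuck-at-1, N2 stuck-at-1, N3 stuck-at-0, N4 stuck-at-0, N5 stuck-at-1, N6 stuck-at-1, N7 stuck-at-1, N8 stuck-at-1, N9 stuck-at-0}.
Test 2 (in0=1, in1=0, in2=0, in3=1, in4=1): fault-free N1=0, N2=0, N3=1, N4=1, N5=0, N6=0, N7=0, N8=0, N9=1, N10=1, N11=0 → Y1=1, Y2=0; observed Y1=1, Y2=0. Eliminates N2 stuck-at-1, N3 stuck-at-0, N4 stuck-at-0, N5 stuck-at-1, N6 stuck-at-1, N7 stuck-at-1, N8 stuck-at-1, N9 stuck-at-0.
Only N1 stuck-at-1 is consistent with every test.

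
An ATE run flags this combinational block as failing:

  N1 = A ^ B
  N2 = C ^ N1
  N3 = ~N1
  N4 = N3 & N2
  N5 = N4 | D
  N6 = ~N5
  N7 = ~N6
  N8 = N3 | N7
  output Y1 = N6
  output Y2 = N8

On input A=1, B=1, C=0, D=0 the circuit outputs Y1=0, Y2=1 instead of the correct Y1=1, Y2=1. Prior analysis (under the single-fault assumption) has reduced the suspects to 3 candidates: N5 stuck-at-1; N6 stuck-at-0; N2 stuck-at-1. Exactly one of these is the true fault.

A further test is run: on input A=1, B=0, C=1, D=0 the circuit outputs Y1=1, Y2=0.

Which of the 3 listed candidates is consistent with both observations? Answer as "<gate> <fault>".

N2 stuck-at-1

Evaluate each candidate on input A=1, B=0, C=1, D=0:
  N5 stuck-at-1: N1=1, N2=0, N3=0, N4=0, N5=1 [stuck-at-1], N6=0, N7=1, N8=1 → Y1=0, Y2=1 — eliminated
  N6 stuck-at-0: N1=1, N2=0, N3=0, N4=0, N5=0, N6=0 [stuck-at-0], N7=1, N8=1 → Y1=0, Y2=1 — eliminated
  N2 stuck-at-1: N1=1, N2=1 [stuck-at-1], N3=0, N4=0, N5=0, N6=1, N7=0, N8=0 → Y1=1, Y2=0 — matches
Only N2 stuck-at-1 reproduces the observed Y1=1, Y2=0.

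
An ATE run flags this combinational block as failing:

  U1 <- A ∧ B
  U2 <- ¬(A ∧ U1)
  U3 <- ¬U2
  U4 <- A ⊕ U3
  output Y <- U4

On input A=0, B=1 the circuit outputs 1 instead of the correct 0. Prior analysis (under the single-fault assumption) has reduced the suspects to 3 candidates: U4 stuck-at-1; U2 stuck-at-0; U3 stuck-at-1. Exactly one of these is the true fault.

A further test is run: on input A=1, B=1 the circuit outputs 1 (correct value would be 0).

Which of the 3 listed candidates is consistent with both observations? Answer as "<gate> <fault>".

Evaluate each candidate on input A=1, B=1:
  U4 stuck-at-1: U1=1, U2=0, U3=1, U4=1 [stuck-at-1] → 1 — matches
  U2 stuck-at-0: U1=1, U2=0 [stuck-at-0], U3=1, U4=0 → 0 — eliminated
  U3 stuck-at-1: U1=1, U2=0, U3=1 [stuck-at-1], U4=0 → 0 — eliminated
Only U4 stuck-at-1 reproduces the observed 1.

U4 stuck-at-1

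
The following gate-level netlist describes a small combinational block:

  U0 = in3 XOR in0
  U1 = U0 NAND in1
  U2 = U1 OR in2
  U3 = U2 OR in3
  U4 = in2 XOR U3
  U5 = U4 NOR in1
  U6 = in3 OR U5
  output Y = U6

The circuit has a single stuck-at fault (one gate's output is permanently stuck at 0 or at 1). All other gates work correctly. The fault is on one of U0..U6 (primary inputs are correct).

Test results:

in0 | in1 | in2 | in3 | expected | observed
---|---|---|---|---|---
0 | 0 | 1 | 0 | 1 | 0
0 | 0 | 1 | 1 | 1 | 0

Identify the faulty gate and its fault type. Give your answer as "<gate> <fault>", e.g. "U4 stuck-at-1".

U6 stuck-at-0

Fault-free values for test 1 (in0=0, in1=0, in2=1, in3=0): U0=0, U1=1, U2=1, U3=1, U4=0, U5=1, U6=1, giving Y=1. Observed 0.
Test 1: faults giving observed 0 are {U2 stuck-at-0, U3 stuck-at-0, U4 stuck-at-1, U5 stuck-at-0, U6 stuck-at-0}.
Test 2 (in0=0, in1=0, in2=1, in3=1): fault-free U0=1, U1=1, U2=1, U3=1, U4=0, U5=1, U6=1 → 1; observed 0. Eliminates U2 stuck-at-0, U3 stuck-at-0, U4 stuck-at-1, U5 stuck-at-0.
Only U6 stuck-at-0 is consistent with every test.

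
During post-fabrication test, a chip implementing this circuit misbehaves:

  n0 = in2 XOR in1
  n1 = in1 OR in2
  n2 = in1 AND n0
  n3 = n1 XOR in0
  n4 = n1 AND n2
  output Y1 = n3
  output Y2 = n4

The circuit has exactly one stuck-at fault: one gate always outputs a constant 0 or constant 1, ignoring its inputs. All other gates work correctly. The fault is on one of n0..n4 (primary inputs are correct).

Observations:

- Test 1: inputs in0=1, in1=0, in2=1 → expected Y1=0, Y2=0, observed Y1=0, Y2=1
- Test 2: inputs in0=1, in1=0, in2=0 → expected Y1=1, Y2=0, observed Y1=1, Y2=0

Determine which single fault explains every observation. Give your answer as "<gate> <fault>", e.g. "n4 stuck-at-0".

Fault-free values for test 1 (in0=1, in1=0, in2=1): n0=1, n1=1, n2=0, n3=0, n4=0, giving Y1=0, Y2=0. Observed Y1=0, Y2=1.
Test 1: faults giving observed Y1=0, Y2=1 are {n2 stuck-at-1, n4 stuck-at-1}.
Test 2 (in0=1, in1=0, in2=0): fault-free n0=0, n1=0, n2=0, n3=1, n4=0 → Y1=1, Y2=0; observed Y1=1, Y2=0. Eliminates n4 stuck-at-1.
Only n2 stuck-at-1 is consistent with every test.

n2 stuck-at-1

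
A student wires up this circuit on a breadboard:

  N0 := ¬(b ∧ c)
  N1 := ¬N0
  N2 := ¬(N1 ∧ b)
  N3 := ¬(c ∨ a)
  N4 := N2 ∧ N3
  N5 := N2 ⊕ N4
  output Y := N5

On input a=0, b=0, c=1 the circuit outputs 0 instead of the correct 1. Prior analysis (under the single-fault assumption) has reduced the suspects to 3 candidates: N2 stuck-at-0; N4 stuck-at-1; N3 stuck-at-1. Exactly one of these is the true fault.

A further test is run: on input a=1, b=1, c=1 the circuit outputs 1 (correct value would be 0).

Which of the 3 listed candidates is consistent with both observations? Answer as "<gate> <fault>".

Evaluate each candidate on input a=1, b=1, c=1:
  N2 stuck-at-0: N0=0, N1=1, N2=0 [stuck-at-0], N3=0, N4=0, N5=0 → 0 — eliminated
  N4 stuck-at-1: N0=0, N1=1, N2=0, N3=0, N4=1 [stuck-at-1], N5=1 → 1 — matches
  N3 stuck-at-1: N0=0, N1=1, N2=0, N3=1 [stuck-at-1], N4=0, N5=0 → 0 — eliminated
Only N4 stuck-at-1 reproduces the observed 1.

N4 stuck-at-1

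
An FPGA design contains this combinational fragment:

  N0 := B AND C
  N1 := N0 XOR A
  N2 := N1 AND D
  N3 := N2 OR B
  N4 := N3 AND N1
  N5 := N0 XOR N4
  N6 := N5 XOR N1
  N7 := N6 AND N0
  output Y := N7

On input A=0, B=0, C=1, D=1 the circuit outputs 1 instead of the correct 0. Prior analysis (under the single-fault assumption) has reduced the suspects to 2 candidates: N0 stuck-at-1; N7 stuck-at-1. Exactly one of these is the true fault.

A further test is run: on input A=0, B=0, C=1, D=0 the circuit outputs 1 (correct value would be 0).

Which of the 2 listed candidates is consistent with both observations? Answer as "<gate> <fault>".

N7 stuck-at-1

Evaluate each candidate on input A=0, B=0, C=1, D=0:
  N0 stuck-at-1: N0=1 [stuck-at-1], N1=1, N2=0, N3=0, N4=0, N5=1, N6=0, N7=0 → 0 — eliminated
  N7 stuck-at-1: N0=0, N1=0, N2=0, N3=0, N4=0, N5=0, N6=0, N7=1 [stuck-at-1] → 1 — matches
Only N7 stuck-at-1 reproduces the observed 1.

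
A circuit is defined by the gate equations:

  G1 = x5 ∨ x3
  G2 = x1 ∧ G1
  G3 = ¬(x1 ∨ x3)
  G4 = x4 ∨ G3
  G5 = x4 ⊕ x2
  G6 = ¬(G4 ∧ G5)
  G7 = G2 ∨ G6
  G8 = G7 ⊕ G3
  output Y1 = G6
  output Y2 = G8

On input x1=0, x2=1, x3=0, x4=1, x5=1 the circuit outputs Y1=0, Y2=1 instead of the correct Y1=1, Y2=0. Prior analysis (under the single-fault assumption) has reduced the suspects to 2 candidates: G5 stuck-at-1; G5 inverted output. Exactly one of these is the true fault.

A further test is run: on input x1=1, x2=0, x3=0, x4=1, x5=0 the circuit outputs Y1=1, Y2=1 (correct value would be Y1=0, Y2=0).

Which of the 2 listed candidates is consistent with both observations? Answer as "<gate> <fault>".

G5 inverted output

Evaluate each candidate on input x1=1, x2=0, x3=0, x4=1, x5=0:
  G5 stuck-at-1: G1=0, G2=0, G3=0, G4=1, G5=1 [stuck-at-1], G6=0, G7=0, G8=0 → Y1=0, Y2=0 — eliminated
  G5 inverted output: G1=0, G2=0, G3=0, G4=1, G5=0 [inverted output], G6=1, G7=1, G8=1 → Y1=1, Y2=1 — matches
Only G5 inverted output reproduces the observed Y1=1, Y2=1.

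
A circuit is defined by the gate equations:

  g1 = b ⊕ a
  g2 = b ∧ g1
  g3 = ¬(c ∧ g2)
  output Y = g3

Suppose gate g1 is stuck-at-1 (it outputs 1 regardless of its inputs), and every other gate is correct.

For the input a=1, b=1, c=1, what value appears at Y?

Propagate with g1 forced: g1=1 [stuck-at-1], g2=1, g3=0.
So Y = 0. (Without the fault it would be 1.)

0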